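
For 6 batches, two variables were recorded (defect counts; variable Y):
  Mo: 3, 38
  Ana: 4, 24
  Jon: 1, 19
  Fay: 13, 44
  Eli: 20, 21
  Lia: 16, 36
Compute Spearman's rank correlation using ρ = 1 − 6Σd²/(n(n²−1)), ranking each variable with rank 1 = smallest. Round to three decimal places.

0.143

Ranks of variable 1: 2, 3, 1, 4, 6, 5
Ranks of variable 2: 5, 3, 1, 6, 2, 4
d = r₁ − r₂: -3, 0, 0, -2, 4, 1
d²: 9, 0, 0, 4, 16, 1; Σd² = 30
ρ = 1 − 6·30/(6·35) = 1 − 180/210 = 0.143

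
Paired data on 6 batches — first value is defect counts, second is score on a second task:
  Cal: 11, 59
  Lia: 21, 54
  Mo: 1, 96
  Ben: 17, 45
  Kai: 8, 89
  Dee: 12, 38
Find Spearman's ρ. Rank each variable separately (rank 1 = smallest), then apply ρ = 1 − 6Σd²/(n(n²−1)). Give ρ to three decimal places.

Ranks of variable 1: 3, 6, 1, 5, 2, 4
Ranks of variable 2: 4, 3, 6, 2, 5, 1
d = r₁ − r₂: -1, 3, -5, 3, -3, 3
d²: 1, 9, 25, 9, 9, 9; Σd² = 62
ρ = 1 − 6·62/(6·35) = 1 − 372/210 = -0.771

-0.771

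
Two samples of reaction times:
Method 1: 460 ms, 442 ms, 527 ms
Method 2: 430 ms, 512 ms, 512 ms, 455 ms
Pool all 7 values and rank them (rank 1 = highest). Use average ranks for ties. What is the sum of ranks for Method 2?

Sorted (descending): 527, 512, 512, 460, 455, 442, 430
The 2 values of 512 occupy positions 2–3 → average rank (2+3)/2 = 2.5.
Method 2 values → pooled ranks: 430→7, 512→2.5, 512→2.5, 455→5
Rank sum = 7 + 2.5 + 2.5 + 5 = 17

17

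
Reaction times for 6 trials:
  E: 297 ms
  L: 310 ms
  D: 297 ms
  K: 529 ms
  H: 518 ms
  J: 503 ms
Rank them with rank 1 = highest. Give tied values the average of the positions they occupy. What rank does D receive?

5.5

Sorted (descending): 529, 518, 503, 310, 297, 297
The 2 values of 297 occupy positions 5–6 → average rank (5+6)/2 = 5.5.
D has value 297 ms → rank 5.5.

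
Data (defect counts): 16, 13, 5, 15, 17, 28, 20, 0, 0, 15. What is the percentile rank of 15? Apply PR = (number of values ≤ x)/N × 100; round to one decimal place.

N = 10.
Strictly below 15: 4. Equal to 15: 2.
PR = 6/10 × 100 = 60.0

60.0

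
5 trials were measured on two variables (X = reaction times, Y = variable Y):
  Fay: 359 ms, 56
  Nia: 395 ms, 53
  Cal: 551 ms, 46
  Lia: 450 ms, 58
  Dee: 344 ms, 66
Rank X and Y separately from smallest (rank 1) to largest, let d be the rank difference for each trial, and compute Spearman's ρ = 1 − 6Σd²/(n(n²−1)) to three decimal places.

Ranks of variable 1: 2, 3, 5, 4, 1
Ranks of variable 2: 3, 2, 1, 4, 5
d = r₁ − r₂: -1, 1, 4, 0, -4
d²: 1, 1, 16, 0, 16; Σd² = 34
ρ = 1 − 6·34/(5·24) = 1 − 204/120 = -0.700

-0.700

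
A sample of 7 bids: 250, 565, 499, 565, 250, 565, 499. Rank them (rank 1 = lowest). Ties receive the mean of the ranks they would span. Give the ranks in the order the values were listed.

1.5, 6, 3.5, 6, 1.5, 6, 3.5

Sorted (ascending): 250, 250, 499, 499, 565, 565, 565
The 2 values of 250 occupy positions 1–2 → average rank (1+2)/2 = 1.5.
The 2 values of 499 occupy positions 3–4 → average rank (3+4)/2 = 3.5.
The 3 values of 565 occupy positions 5–7 → average rank 6.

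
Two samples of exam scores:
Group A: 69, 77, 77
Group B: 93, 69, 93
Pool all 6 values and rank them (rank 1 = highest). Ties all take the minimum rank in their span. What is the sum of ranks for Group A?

11

Sorted (descending): 93, 93, 77, 77, 69, 69
The 2 values of 93 occupy positions 1–2 → each gets rank 1.
The 2 values of 77 occupy positions 3–4 → each gets rank 3.
The 2 values of 69 occupy positions 5–6 → each gets rank 5.
Group A values → pooled ranks: 69→5, 77→3, 77→3
Rank sum = 5 + 3 + 3 = 11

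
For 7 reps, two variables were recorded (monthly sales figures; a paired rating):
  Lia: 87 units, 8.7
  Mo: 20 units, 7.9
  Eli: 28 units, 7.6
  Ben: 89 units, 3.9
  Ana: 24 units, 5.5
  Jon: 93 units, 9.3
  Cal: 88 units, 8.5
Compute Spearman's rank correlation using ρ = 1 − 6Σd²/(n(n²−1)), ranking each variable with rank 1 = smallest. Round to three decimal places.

0.321

Ranks of variable 1: 4, 1, 3, 6, 2, 7, 5
Ranks of variable 2: 6, 4, 3, 1, 2, 7, 5
d = r₁ − r₂: -2, -3, 0, 5, 0, 0, 0
d²: 4, 9, 0, 25, 0, 0, 0; Σd² = 38
ρ = 1 − 6·38/(7·48) = 1 − 228/336 = 0.321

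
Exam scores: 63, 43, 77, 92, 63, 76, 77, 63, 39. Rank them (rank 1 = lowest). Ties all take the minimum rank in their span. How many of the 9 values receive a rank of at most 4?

5

Sorted (ascending): 39, 43, 63, 63, 63, 76, 77, 77, 92
The 3 values of 63 occupy positions 3–5 → each gets rank 3.
The 2 values of 77 occupy positions 7–8 → each gets rank 7.
Ranks ≤ 4: {1, 2, 3, 3, 3} → 5 values.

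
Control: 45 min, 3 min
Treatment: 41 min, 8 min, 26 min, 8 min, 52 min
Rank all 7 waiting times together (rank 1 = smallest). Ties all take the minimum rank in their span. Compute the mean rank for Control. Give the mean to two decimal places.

3.50

Sorted (ascending): 3, 8, 8, 26, 41, 45, 52
The 2 values of 8 occupy positions 2–3 → each gets rank 2.
Control values → pooled ranks: 45→6, 3→1
Mean rank = (6 + 1) / 2 = 3.50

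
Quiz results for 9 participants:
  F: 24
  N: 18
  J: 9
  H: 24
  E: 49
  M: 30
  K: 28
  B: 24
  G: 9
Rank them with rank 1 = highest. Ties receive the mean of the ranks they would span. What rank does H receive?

Sorted (descending): 49, 30, 28, 24, 24, 24, 18, 9, 9
The 3 values of 24 occupy positions 4–6 → average rank 5.
The 2 values of 9 occupy positions 8–9 → average rank (8+9)/2 = 8.5.
H has value 24 → rank 5.

5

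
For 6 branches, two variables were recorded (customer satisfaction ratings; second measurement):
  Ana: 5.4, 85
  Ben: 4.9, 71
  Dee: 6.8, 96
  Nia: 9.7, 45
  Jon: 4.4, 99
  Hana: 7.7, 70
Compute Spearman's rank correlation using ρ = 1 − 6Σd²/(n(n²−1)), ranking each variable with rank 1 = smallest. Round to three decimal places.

-0.771

Ranks of variable 1: 3, 2, 4, 6, 1, 5
Ranks of variable 2: 4, 3, 5, 1, 6, 2
d = r₁ − r₂: -1, -1, -1, 5, -5, 3
d²: 1, 1, 1, 25, 25, 9; Σd² = 62
ρ = 1 − 6·62/(6·35) = 1 − 372/210 = -0.771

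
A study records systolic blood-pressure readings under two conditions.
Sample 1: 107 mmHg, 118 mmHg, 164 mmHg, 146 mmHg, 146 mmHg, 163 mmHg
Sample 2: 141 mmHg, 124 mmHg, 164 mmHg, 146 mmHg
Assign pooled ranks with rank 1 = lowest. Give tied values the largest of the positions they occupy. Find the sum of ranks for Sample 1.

35

Sorted (ascending): 107, 118, 124, 141, 146, 146, 146, 163, 164, 164
The 3 values of 146 occupy positions 5–7 → each gets rank 7.
The 2 values of 164 occupy positions 9–10 → each gets rank 10.
Sample 1 values → pooled ranks: 107→1, 118→2, 164→10, 146→7, 146→7, 163→8
Rank sum = 1 + 2 + 10 + 7 + 7 + 8 = 35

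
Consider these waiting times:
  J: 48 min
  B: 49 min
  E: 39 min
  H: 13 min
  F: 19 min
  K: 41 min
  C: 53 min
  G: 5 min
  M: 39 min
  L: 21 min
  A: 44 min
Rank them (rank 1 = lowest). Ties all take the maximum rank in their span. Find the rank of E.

6

Sorted (ascending): 5, 13, 19, 21, 39, 39, 41, 44, 48, 49, 53
The 2 values of 39 occupy positions 5–6 → each gets rank 6.
E has value 39 min → rank 6.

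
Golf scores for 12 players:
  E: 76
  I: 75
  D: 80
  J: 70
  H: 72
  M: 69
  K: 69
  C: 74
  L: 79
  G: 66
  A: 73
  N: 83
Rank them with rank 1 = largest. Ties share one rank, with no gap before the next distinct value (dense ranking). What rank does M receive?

Sorted (descending): 83, 80, 79, 76, 75, 74, 73, 72, 70, 69, 69, 66
The 2 values of 69 share dense rank 10.
Remaining distinct values take the next consecutive integers.
M has value 69 → rank 10.

10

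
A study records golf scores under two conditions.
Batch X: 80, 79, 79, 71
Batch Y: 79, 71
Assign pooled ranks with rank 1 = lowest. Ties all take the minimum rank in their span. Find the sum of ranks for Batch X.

Sorted (ascending): 71, 71, 79, 79, 79, 80
The 2 values of 71 occupy positions 1–2 → each gets rank 1.
The 3 values of 79 occupy positions 3–5 → each gets rank 3.
Batch X values → pooled ranks: 80→6, 79→3, 79→3, 71→1
Rank sum = 6 + 3 + 3 + 1 = 13

13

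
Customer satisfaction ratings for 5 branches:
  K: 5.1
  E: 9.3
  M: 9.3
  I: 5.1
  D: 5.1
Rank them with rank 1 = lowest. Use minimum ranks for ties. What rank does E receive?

Sorted (ascending): 5.1, 5.1, 5.1, 9.3, 9.3
The 3 values of 5.1 occupy positions 1–3 → each gets rank 1.
The 2 values of 9.3 occupy positions 4–5 → each gets rank 4.
E has value 9.3 → rank 4.

4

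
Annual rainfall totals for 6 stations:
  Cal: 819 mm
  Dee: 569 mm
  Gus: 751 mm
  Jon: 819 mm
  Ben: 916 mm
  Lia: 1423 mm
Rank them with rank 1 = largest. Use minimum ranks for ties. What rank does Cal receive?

3

Sorted (descending): 1423, 916, 819, 819, 751, 569
The 2 values of 819 occupy positions 3–4 → each gets rank 3.
Cal has value 819 mm → rank 3.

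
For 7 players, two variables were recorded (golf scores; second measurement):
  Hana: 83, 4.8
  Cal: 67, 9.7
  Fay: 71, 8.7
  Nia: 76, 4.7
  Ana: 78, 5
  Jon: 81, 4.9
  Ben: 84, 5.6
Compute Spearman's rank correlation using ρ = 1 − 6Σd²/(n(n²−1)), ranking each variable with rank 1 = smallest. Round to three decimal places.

-0.429

Ranks of variable 1: 6, 1, 2, 3, 4, 5, 7
Ranks of variable 2: 2, 7, 6, 1, 4, 3, 5
d = r₁ − r₂: 4, -6, -4, 2, 0, 2, 2
d²: 16, 36, 16, 4, 0, 4, 4; Σd² = 80
ρ = 1 − 6·80/(7·48) = 1 − 480/336 = -0.429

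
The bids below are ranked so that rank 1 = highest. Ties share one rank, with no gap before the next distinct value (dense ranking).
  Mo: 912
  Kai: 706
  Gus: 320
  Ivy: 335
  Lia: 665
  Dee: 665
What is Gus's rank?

5

Sorted (descending): 912, 706, 665, 665, 335, 320
The 2 values of 665 share dense rank 3.
Remaining distinct values take the next consecutive integers.
Gus has value 320 → rank 5.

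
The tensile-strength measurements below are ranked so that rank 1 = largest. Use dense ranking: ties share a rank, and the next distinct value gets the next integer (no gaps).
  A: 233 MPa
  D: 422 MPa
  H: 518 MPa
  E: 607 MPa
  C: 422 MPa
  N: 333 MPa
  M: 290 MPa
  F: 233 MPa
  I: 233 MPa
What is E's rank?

1

Sorted (descending): 607, 518, 422, 422, 333, 290, 233, 233, 233
The 2 values of 422 share dense rank 3.
The 3 values of 233 share dense rank 6.
Remaining distinct values take the next consecutive integers.
E has value 607 MPa → rank 1.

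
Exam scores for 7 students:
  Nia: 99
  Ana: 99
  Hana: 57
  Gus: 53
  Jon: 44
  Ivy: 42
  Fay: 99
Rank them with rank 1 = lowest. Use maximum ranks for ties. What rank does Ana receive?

Sorted (ascending): 42, 44, 53, 57, 99, 99, 99
The 3 values of 99 occupy positions 5–7 → each gets rank 7.
Ana has value 99 → rank 7.

7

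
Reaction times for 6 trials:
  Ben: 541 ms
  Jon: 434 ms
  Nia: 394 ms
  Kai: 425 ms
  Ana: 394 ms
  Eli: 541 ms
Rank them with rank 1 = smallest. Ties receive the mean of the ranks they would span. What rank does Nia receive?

Sorted (ascending): 394, 394, 425, 434, 541, 541
The 2 values of 394 occupy positions 1–2 → average rank (1+2)/2 = 1.5.
The 2 values of 541 occupy positions 5–6 → average rank (5+6)/2 = 5.5.
Nia has value 394 ms → rank 1.5.

1.5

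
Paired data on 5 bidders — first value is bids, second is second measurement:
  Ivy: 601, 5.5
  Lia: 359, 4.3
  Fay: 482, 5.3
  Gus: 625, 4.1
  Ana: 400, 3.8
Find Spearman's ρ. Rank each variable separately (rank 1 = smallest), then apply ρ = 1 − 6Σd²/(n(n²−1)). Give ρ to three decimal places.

Ranks of variable 1: 4, 1, 3, 5, 2
Ranks of variable 2: 5, 3, 4, 2, 1
d = r₁ − r₂: -1, -2, -1, 3, 1
d²: 1, 4, 1, 9, 1; Σd² = 16
ρ = 1 − 6·16/(5·24) = 1 − 96/120 = 0.200

0.200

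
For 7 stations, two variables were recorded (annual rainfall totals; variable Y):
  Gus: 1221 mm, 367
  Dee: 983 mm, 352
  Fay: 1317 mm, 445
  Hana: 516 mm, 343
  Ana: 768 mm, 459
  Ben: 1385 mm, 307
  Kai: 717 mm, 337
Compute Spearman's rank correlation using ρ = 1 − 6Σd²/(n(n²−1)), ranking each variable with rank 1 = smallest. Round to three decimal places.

0.000

Ranks of variable 1: 5, 4, 6, 1, 3, 7, 2
Ranks of variable 2: 5, 4, 6, 3, 7, 1, 2
d = r₁ − r₂: 0, 0, 0, -2, -4, 6, 0
d²: 0, 0, 0, 4, 16, 36, 0; Σd² = 56
ρ = 1 − 6·56/(7·48) = 1 − 336/336 = 0.000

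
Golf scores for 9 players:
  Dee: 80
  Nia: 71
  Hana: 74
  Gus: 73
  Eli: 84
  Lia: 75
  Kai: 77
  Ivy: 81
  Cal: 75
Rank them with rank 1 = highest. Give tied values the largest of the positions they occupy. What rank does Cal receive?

6

Sorted (descending): 84, 81, 80, 77, 75, 75, 74, 73, 71
The 2 values of 75 occupy positions 5–6 → each gets rank 6.
Cal has value 75 → rank 6.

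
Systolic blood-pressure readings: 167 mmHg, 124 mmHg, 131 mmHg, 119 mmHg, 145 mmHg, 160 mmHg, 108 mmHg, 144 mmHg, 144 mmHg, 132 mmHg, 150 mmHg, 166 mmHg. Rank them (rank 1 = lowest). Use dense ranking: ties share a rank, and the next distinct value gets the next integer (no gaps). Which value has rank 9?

Sorted (ascending): 108, 119, 124, 131, 132, 144, 144, 145, 150, 160, 166, 167
The 2 values of 144 share dense rank 6.
Remaining distinct values take the next consecutive integers.
Rank 9 → value 160.

160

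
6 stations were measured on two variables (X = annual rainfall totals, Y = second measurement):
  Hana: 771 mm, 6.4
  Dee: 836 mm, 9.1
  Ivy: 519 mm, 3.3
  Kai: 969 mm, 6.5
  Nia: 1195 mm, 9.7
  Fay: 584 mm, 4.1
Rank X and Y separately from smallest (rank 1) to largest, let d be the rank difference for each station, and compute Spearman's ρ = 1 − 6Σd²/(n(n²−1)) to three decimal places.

0.943

Ranks of variable 1: 3, 4, 1, 5, 6, 2
Ranks of variable 2: 3, 5, 1, 4, 6, 2
d = r₁ − r₂: 0, -1, 0, 1, 0, 0
d²: 0, 1, 0, 1, 0, 0; Σd² = 2
ρ = 1 − 6·2/(6·35) = 1 − 12/210 = 0.943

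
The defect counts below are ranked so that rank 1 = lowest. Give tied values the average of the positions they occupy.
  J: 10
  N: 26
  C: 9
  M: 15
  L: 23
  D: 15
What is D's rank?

3.5

Sorted (ascending): 9, 10, 15, 15, 23, 26
The 2 values of 15 occupy positions 3–4 → average rank (3+4)/2 = 3.5.
D has value 15 → rank 3.5.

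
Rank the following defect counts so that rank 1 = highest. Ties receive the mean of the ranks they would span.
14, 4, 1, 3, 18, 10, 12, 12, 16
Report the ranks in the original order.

Sorted (descending): 18, 16, 14, 12, 12, 10, 4, 3, 1
The 2 values of 12 occupy positions 4–5 → average rank (4+5)/2 = 4.5.

3, 7, 9, 8, 1, 6, 4.5, 4.5, 2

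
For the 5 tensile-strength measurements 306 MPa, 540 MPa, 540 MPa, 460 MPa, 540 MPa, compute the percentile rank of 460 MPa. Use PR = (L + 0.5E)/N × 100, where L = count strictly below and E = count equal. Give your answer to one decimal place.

N = 5.
Strictly below 460: 1. Equal to 460: 1.
PR = (1 + 0.5·1)/5 × 100 = 30.0

30.0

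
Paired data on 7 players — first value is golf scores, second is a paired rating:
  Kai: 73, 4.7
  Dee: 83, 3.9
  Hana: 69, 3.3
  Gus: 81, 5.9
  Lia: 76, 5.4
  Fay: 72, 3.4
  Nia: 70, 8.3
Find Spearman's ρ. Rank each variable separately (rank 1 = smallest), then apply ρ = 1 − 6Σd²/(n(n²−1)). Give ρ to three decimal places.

0.250

Ranks of variable 1: 4, 7, 1, 6, 5, 3, 2
Ranks of variable 2: 4, 3, 1, 6, 5, 2, 7
d = r₁ − r₂: 0, 4, 0, 0, 0, 1, -5
d²: 0, 16, 0, 0, 0, 1, 25; Σd² = 42
ρ = 1 − 6·42/(7·48) = 1 − 252/336 = 0.250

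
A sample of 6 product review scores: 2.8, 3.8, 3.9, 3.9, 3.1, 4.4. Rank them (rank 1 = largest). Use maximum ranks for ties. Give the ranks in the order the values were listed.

Sorted (descending): 4.4, 3.9, 3.9, 3.8, 3.1, 2.8
The 2 values of 3.9 occupy positions 2–3 → each gets rank 3.

6, 4, 3, 3, 5, 1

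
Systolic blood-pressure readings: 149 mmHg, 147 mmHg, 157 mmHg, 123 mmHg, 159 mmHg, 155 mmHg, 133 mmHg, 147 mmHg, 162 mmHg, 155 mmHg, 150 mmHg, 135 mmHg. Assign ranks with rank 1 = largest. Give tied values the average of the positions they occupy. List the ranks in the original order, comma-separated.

7, 8.5, 3, 12, 2, 4.5, 11, 8.5, 1, 4.5, 6, 10

Sorted (descending): 162, 159, 157, 155, 155, 150, 149, 147, 147, 135, 133, 123
The 2 values of 155 occupy positions 4–5 → average rank (4+5)/2 = 4.5.
The 2 values of 147 occupy positions 8–9 → average rank (8+9)/2 = 8.5.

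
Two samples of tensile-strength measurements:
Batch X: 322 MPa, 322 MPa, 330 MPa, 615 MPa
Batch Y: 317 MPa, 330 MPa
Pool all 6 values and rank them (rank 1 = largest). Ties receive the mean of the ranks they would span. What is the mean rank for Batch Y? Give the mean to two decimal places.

4.25

Sorted (descending): 615, 330, 330, 322, 322, 317
The 2 values of 330 occupy positions 2–3 → average rank (2+3)/2 = 2.5.
The 2 values of 322 occupy positions 4–5 → average rank (4+5)/2 = 4.5.
Batch Y values → pooled ranks: 317→6, 330→2.5
Mean rank = (6 + 2.5) / 2 = 4.25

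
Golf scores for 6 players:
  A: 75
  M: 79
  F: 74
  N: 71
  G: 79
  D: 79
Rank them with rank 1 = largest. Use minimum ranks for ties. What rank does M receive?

1

Sorted (descending): 79, 79, 79, 75, 74, 71
The 3 values of 79 occupy positions 1–3 → each gets rank 1.
M has value 79 → rank 1.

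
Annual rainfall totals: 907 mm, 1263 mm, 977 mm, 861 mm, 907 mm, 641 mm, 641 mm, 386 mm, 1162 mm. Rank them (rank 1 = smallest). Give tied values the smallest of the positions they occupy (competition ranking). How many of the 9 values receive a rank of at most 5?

Sorted (ascending): 386, 641, 641, 861, 907, 907, 977, 1162, 1263
The 2 values of 641 occupy positions 2–3 → each gets rank 2.
The 2 values of 907 occupy positions 5–6 → each gets rank 5.
Ranks ≤ 5: {1, 2, 2, 4, 5, 5} → 6 values.

6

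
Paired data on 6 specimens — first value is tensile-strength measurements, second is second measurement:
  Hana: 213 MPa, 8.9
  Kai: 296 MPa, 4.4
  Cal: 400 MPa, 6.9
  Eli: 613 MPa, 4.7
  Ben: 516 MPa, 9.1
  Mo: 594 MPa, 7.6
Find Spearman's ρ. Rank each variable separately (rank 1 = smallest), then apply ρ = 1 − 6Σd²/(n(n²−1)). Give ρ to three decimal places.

-0.086

Ranks of variable 1: 1, 2, 3, 6, 4, 5
Ranks of variable 2: 5, 1, 3, 2, 6, 4
d = r₁ − r₂: -4, 1, 0, 4, -2, 1
d²: 16, 1, 0, 16, 4, 1; Σd² = 38
ρ = 1 − 6·38/(6·35) = 1 − 228/210 = -0.086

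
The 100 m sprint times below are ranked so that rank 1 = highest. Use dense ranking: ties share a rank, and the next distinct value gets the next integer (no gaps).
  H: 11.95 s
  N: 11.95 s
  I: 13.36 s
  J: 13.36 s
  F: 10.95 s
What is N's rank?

Sorted (descending): 13.36, 13.36, 11.95, 11.95, 10.95
The 2 values of 13.36 share dense rank 1.
The 2 values of 11.95 share dense rank 2.
Remaining distinct values take the next consecutive integers.
N has value 11.95 s → rank 2.

2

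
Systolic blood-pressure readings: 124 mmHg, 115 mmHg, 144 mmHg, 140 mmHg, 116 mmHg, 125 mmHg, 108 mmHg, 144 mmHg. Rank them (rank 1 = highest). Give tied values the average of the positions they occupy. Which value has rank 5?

Sorted (descending): 144, 144, 140, 125, 124, 116, 115, 108
The 2 values of 144 occupy positions 1–2 → average rank (1+2)/2 = 1.5.
Rank 5 → value 124.

124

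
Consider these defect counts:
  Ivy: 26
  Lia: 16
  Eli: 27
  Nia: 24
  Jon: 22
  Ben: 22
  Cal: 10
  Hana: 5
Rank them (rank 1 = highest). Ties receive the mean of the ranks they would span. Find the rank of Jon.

Sorted (descending): 27, 26, 24, 22, 22, 16, 10, 5
The 2 values of 22 occupy positions 4–5 → average rank (4+5)/2 = 4.5.
Jon has value 22 → rank 4.5.

4.5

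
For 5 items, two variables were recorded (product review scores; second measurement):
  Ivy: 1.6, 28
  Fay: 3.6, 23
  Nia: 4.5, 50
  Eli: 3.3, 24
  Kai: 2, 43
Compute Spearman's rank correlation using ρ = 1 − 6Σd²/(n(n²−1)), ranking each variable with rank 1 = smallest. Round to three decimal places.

0.100

Ranks of variable 1: 1, 4, 5, 3, 2
Ranks of variable 2: 3, 1, 5, 2, 4
d = r₁ − r₂: -2, 3, 0, 1, -2
d²: 4, 9, 0, 1, 4; Σd² = 18
ρ = 1 − 6·18/(5·24) = 1 − 108/120 = 0.100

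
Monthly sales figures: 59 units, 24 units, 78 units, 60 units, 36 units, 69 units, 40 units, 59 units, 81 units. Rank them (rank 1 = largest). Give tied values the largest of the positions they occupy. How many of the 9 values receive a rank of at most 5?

Sorted (descending): 81, 78, 69, 60, 59, 59, 40, 36, 24
The 2 values of 59 occupy positions 5–6 → each gets rank 6.
Ranks ≤ 5: {1, 2, 3, 4} → 4 values.

4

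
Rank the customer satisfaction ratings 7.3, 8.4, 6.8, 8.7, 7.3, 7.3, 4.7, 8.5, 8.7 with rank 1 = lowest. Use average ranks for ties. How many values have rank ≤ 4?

Sorted (ascending): 4.7, 6.8, 7.3, 7.3, 7.3, 8.4, 8.5, 8.7, 8.7
The 3 values of 7.3 occupy positions 3–5 → average rank 4.
The 2 values of 8.7 occupy positions 8–9 → average rank (8+9)/2 = 8.5.
Ranks ≤ 4: {1, 2, 4, 4, 4} → 5 values.

5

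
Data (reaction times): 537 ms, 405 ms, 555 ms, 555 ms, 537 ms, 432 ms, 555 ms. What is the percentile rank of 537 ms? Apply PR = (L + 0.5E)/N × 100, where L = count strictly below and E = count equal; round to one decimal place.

N = 7.
Strictly below 537: 2. Equal to 537: 2.
PR = (2 + 0.5·2)/7 × 100 = 42.9

42.9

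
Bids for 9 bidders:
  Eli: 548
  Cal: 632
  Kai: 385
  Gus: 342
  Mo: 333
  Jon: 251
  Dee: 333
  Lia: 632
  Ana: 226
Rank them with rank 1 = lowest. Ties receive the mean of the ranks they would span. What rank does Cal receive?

8.5

Sorted (ascending): 226, 251, 333, 333, 342, 385, 548, 632, 632
The 2 values of 333 occupy positions 3–4 → average rank (3+4)/2 = 3.5.
The 2 values of 632 occupy positions 8–9 → average rank (8+9)/2 = 8.5.
Cal has value 632 → rank 8.5.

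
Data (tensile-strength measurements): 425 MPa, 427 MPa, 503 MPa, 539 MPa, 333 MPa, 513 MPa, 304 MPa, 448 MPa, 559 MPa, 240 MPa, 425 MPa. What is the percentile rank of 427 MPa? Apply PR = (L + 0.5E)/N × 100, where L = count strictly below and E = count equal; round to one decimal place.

N = 11.
Strictly below 427: 5. Equal to 427: 1.
PR = (5 + 0.5·1)/11 × 100 = 50.0

50.0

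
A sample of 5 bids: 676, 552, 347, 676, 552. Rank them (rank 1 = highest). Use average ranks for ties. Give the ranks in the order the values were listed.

Sorted (descending): 676, 676, 552, 552, 347
The 2 values of 676 occupy positions 1–2 → average rank (1+2)/2 = 1.5.
The 2 values of 552 occupy positions 3–4 → average rank (3+4)/2 = 3.5.

1.5, 3.5, 5, 1.5, 3.5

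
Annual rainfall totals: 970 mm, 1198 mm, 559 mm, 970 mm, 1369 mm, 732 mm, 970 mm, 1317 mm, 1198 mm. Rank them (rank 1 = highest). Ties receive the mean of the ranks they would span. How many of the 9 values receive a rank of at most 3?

Sorted (descending): 1369, 1317, 1198, 1198, 970, 970, 970, 732, 559
The 2 values of 1198 occupy positions 3–4 → average rank (3+4)/2 = 3.5.
The 3 values of 970 occupy positions 5–7 → average rank 6.
Ranks ≤ 3: {1, 2} → 2 values.

2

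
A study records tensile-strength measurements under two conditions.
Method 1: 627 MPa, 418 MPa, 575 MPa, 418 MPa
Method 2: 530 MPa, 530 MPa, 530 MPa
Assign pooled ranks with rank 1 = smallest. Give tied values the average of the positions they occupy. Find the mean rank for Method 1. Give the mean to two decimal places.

Sorted (ascending): 418, 418, 530, 530, 530, 575, 627
The 2 values of 418 occupy positions 1–2 → average rank (1+2)/2 = 1.5.
The 3 values of 530 occupy positions 3–5 → average rank 4.
Method 1 values → pooled ranks: 627→7, 418→1.5, 575→6, 418→1.5
Mean rank = (7 + 1.5 + 6 + 1.5) / 4 = 4.00

4.00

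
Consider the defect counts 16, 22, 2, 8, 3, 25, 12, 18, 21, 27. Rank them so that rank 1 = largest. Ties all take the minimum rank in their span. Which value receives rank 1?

Sorted (descending): 27, 25, 22, 21, 18, 16, 12, 8, 3, 2
No ties — each value takes its position as its rank.
Rank 1 → value 27.

27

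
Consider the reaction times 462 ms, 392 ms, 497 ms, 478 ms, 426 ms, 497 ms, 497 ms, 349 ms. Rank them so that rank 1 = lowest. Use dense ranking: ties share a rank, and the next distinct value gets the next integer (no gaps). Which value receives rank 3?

Sorted (ascending): 349, 392, 426, 462, 478, 497, 497, 497
The 3 values of 497 share dense rank 6.
Remaining distinct values take the next consecutive integers.
Rank 3 → value 426.

426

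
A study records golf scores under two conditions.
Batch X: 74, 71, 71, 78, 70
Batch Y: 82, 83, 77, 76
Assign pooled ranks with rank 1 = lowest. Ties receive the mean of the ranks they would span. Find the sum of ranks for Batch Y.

Sorted (ascending): 70, 71, 71, 74, 76, 77, 78, 82, 83
The 2 values of 71 occupy positions 2–3 → average rank (2+3)/2 = 2.5.
Batch Y values → pooled ranks: 82→8, 83→9, 77→6, 76→5
Rank sum = 8 + 9 + 6 + 5 = 28

28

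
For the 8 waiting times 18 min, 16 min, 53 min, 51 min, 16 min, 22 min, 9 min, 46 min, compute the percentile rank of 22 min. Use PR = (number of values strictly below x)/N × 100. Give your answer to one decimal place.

50.0

N = 8.
Strictly below 22: 4. Equal to 22: 1.
PR = 4/8 × 100 = 50.0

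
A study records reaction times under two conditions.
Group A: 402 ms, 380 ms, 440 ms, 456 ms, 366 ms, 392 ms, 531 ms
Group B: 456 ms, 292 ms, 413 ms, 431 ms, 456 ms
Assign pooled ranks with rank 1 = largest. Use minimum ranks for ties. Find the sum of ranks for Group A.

Sorted (descending): 531, 456, 456, 456, 440, 431, 413, 402, 392, 380, 366, 292
The 3 values of 456 occupy positions 2–4 → each gets rank 2.
Group A values → pooled ranks: 402→8, 380→10, 440→5, 456→2, 366→11, 392→9, 531→1
Rank sum = 8 + 10 + 5 + 2 + 11 + 9 + 1 = 46

46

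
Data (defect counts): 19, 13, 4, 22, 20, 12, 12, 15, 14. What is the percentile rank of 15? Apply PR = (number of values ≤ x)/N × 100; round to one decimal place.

66.7

N = 9.
Strictly below 15: 5. Equal to 15: 1.
PR = 6/9 × 100 = 66.7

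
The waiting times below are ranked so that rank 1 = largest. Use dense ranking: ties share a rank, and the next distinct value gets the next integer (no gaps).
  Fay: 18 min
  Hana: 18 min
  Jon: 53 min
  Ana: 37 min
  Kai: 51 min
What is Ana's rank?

Sorted (descending): 53, 51, 37, 18, 18
The 2 values of 18 share dense rank 4.
Remaining distinct values take the next consecutive integers.
Ana has value 37 min → rank 3.

3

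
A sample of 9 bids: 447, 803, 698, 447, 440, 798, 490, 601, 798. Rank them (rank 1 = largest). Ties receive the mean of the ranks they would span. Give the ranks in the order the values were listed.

Sorted (descending): 803, 798, 798, 698, 601, 490, 447, 447, 440
The 2 values of 798 occupy positions 2–3 → average rank (2+3)/2 = 2.5.
The 2 values of 447 occupy positions 7–8 → average rank (7+8)/2 = 7.5.

7.5, 1, 4, 7.5, 9, 2.5, 6, 5, 2.5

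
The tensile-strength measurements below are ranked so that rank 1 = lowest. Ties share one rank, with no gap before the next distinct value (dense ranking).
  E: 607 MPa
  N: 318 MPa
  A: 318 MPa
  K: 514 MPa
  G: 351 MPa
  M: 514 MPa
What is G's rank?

Sorted (ascending): 318, 318, 351, 514, 514, 607
The 2 values of 318 share dense rank 1.
The 2 values of 514 share dense rank 3.
Remaining distinct values take the next consecutive integers.
G has value 351 MPa → rank 2.

2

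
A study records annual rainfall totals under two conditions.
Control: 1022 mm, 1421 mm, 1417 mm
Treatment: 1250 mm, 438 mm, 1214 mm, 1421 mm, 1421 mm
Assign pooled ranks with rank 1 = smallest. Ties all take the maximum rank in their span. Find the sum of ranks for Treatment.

Sorted (ascending): 438, 1022, 1214, 1250, 1417, 1421, 1421, 1421
The 3 values of 1421 occupy positions 6–8 → each gets rank 8.
Treatment values → pooled ranks: 1250→4, 438→1, 1214→3, 1421→8, 1421→8
Rank sum = 4 + 1 + 3 + 8 + 8 = 24

24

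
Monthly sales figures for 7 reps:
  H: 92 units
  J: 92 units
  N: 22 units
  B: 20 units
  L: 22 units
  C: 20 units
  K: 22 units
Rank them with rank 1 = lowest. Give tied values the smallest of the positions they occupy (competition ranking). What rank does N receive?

Sorted (ascending): 20, 20, 22, 22, 22, 92, 92
The 2 values of 20 occupy positions 1–2 → each gets rank 1.
The 3 values of 22 occupy positions 3–5 → each gets rank 3.
The 2 values of 92 occupy positions 6–7 → each gets rank 6.
N has value 22 units → rank 3.

3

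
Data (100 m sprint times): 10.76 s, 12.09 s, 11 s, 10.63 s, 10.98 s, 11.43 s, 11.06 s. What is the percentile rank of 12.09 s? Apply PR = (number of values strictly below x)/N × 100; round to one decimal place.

N = 7.
Strictly below 12.09: 6. Equal to 12.09: 1.
PR = 6/7 × 100 = 85.7

85.7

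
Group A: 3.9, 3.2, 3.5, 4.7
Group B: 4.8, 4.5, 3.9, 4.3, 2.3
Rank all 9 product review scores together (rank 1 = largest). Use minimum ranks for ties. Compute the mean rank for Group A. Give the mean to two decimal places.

5.50

Sorted (descending): 4.8, 4.7, 4.5, 4.3, 3.9, 3.9, 3.5, 3.2, 2.3
The 2 values of 3.9 occupy positions 5–6 → each gets rank 5.
Group A values → pooled ranks: 3.9→5, 3.2→8, 3.5→7, 4.7→2
Mean rank = (5 + 8 + 7 + 2) / 4 = 5.50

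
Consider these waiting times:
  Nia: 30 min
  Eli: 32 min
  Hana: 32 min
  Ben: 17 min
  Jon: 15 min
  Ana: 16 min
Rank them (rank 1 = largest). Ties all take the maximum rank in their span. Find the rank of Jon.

6

Sorted (descending): 32, 32, 30, 17, 16, 15
The 2 values of 32 occupy positions 1–2 → each gets rank 2.
Jon has value 15 min → rank 6.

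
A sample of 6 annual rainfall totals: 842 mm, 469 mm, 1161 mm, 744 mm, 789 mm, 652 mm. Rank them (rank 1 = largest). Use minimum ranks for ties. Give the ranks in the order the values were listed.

2, 6, 1, 4, 3, 5

Sorted (descending): 1161, 842, 789, 744, 652, 469
No ties — each value takes its position as its rank.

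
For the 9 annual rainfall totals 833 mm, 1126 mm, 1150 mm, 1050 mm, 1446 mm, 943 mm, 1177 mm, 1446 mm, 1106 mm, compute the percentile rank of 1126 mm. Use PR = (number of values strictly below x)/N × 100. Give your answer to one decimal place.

N = 9.
Strictly below 1126: 4. Equal to 1126: 1.
PR = 4/9 × 100 = 44.4

44.4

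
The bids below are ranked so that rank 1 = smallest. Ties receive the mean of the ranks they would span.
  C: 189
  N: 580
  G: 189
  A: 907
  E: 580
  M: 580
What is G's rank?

Sorted (ascending): 189, 189, 580, 580, 580, 907
The 2 values of 189 occupy positions 1–2 → average rank (1+2)/2 = 1.5.
The 3 values of 580 occupy positions 3–5 → average rank 4.
G has value 189 → rank 1.5.

1.5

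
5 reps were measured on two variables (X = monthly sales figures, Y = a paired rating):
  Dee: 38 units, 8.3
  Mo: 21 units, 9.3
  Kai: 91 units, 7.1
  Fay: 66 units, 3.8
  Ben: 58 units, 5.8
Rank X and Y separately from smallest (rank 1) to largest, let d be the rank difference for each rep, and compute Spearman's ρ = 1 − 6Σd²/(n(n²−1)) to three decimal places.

-0.700

Ranks of variable 1: 2, 1, 5, 4, 3
Ranks of variable 2: 4, 5, 3, 1, 2
d = r₁ − r₂: -2, -4, 2, 3, 1
d²: 4, 16, 4, 9, 1; Σd² = 34
ρ = 1 − 6·34/(5·24) = 1 − 204/120 = -0.700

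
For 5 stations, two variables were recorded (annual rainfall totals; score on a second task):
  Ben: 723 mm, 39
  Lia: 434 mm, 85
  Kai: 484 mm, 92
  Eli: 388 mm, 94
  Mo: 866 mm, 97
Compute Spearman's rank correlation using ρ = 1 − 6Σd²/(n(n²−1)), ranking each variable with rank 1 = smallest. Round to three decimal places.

0.100

Ranks of variable 1: 4, 2, 3, 1, 5
Ranks of variable 2: 1, 2, 3, 4, 5
d = r₁ − r₂: 3, 0, 0, -3, 0
d²: 9, 0, 0, 9, 0; Σd² = 18
ρ = 1 − 6·18/(5·24) = 1 − 108/120 = 0.100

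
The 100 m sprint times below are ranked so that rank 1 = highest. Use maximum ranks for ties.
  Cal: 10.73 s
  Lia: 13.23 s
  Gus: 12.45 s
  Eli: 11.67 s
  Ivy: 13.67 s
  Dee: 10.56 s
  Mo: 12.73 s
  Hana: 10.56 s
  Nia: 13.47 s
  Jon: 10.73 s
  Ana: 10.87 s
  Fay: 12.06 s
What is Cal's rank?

Sorted (descending): 13.67, 13.47, 13.23, 12.73, 12.45, 12.06, 11.67, 10.87, 10.73, 10.73, 10.56, 10.56
The 2 values of 10.73 occupy positions 9–10 → each gets rank 10.
The 2 values of 10.56 occupy positions 11–12 → each gets rank 12.
Cal has value 10.73 s → rank 10.

10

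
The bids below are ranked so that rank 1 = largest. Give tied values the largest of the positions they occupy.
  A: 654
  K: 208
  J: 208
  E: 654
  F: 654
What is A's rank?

Sorted (descending): 654, 654, 654, 208, 208
The 3 values of 654 occupy positions 1–3 → each gets rank 3.
The 2 values of 208 occupy positions 4–5 → each gets rank 5.
A has value 654 → rank 3.

3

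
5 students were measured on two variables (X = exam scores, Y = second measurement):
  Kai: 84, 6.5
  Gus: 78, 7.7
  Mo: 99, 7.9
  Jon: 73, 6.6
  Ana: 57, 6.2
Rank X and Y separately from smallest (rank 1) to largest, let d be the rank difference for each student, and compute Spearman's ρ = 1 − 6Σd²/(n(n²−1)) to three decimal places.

Ranks of variable 1: 4, 3, 5, 2, 1
Ranks of variable 2: 2, 4, 5, 3, 1
d = r₁ − r₂: 2, -1, 0, -1, 0
d²: 4, 1, 0, 1, 0; Σd² = 6
ρ = 1 − 6·6/(5·24) = 1 − 36/120 = 0.700

0.700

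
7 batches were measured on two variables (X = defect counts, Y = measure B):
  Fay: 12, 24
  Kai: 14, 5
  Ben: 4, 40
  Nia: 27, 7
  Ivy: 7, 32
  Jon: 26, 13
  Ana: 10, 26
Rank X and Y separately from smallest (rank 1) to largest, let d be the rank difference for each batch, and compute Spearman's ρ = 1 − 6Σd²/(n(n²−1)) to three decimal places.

-0.893

Ranks of variable 1: 4, 5, 1, 7, 2, 6, 3
Ranks of variable 2: 4, 1, 7, 2, 6, 3, 5
d = r₁ − r₂: 0, 4, -6, 5, -4, 3, -2
d²: 0, 16, 36, 25, 16, 9, 4; Σd² = 106
ρ = 1 − 6·106/(7·48) = 1 − 636/336 = -0.893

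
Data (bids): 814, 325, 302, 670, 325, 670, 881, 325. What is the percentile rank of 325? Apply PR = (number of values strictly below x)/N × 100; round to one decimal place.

12.5

N = 8.
Strictly below 325: 1. Equal to 325: 3.
PR = 1/8 × 100 = 12.5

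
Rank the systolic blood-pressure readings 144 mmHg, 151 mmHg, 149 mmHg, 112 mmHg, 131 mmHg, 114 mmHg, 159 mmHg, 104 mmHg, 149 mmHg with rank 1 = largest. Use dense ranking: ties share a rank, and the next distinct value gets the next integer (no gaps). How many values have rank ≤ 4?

Sorted (descending): 159, 151, 149, 149, 144, 131, 114, 112, 104
The 2 values of 149 share dense rank 3.
Remaining distinct values take the next consecutive integers.
Ranks ≤ 4: {1, 2, 3, 3, 4} → 5 values.

5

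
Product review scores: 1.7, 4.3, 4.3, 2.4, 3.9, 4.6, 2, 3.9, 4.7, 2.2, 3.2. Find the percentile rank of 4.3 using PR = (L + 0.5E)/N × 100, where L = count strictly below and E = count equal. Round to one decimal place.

N = 11.
Strictly below 4.3: 7. Equal to 4.3: 2.
PR = (7 + 0.5·2)/11 × 100 = 72.7

72.7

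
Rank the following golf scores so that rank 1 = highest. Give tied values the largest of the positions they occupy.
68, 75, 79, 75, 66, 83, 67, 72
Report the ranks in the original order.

Sorted (descending): 83, 79, 75, 75, 72, 68, 67, 66
The 2 values of 75 occupy positions 3–4 → each gets rank 4.

6, 4, 2, 4, 8, 1, 7, 5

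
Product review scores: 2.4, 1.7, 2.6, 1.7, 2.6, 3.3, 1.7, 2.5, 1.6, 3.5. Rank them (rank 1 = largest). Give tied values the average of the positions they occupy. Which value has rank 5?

Sorted (descending): 3.5, 3.3, 2.6, 2.6, 2.5, 2.4, 1.7, 1.7, 1.7, 1.6
The 2 values of 2.6 occupy positions 3–4 → average rank (3+4)/2 = 3.5.
The 3 values of 1.7 occupy positions 7–9 → average rank 8.
Rank 5 → value 2.5.

2.5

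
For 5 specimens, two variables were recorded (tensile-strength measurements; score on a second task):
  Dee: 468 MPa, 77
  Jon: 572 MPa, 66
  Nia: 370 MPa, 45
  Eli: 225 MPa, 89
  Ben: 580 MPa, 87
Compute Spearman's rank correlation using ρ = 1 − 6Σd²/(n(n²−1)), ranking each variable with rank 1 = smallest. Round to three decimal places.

-0.100

Ranks of variable 1: 3, 4, 2, 1, 5
Ranks of variable 2: 3, 2, 1, 5, 4
d = r₁ − r₂: 0, 2, 1, -4, 1
d²: 0, 4, 1, 16, 1; Σd² = 22
ρ = 1 − 6·22/(5·24) = 1 − 132/120 = -0.100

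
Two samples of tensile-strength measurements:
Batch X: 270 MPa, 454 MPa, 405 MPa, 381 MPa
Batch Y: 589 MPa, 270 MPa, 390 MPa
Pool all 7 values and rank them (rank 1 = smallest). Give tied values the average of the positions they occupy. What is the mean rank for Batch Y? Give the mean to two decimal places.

Sorted (ascending): 270, 270, 381, 390, 405, 454, 589
The 2 values of 270 occupy positions 1–2 → average rank (1+2)/2 = 1.5.
Batch Y values → pooled ranks: 589→7, 270→1.5, 390→4
Mean rank = (7 + 1.5 + 4) / 3 = 4.17

4.17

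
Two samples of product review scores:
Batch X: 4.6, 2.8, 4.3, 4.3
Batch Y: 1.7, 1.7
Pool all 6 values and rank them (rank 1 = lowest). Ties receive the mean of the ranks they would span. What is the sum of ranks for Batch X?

Sorted (ascending): 1.7, 1.7, 2.8, 4.3, 4.3, 4.6
The 2 values of 1.7 occupy positions 1–2 → average rank (1+2)/2 = 1.5.
The 2 values of 4.3 occupy positions 4–5 → average rank (4+5)/2 = 4.5.
Batch X values → pooled ranks: 4.6→6, 2.8→3, 4.3→4.5, 4.3→4.5
Rank sum = 6 + 3 + 4.5 + 4.5 = 18

18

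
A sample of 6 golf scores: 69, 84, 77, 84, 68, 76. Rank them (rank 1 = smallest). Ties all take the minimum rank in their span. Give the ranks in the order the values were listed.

2, 5, 4, 5, 1, 3

Sorted (ascending): 68, 69, 76, 77, 84, 84
The 2 values of 84 occupy positions 5–6 → each gets rank 5.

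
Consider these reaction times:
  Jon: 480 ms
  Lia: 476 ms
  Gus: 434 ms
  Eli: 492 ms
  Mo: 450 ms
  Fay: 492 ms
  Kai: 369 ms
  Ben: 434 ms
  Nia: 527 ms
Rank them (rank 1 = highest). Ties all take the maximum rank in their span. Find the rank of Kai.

9

Sorted (descending): 527, 492, 492, 480, 476, 450, 434, 434, 369
The 2 values of 492 occupy positions 2–3 → each gets rank 3.
The 2 values of 434 occupy positions 7–8 → each gets rank 8.
Kai has value 369 ms → rank 9.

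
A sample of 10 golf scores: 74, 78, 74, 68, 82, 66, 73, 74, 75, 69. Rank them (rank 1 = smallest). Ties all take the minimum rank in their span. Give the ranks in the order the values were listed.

5, 9, 5, 2, 10, 1, 4, 5, 8, 3

Sorted (ascending): 66, 68, 69, 73, 74, 74, 74, 75, 78, 82
The 3 values of 74 occupy positions 5–7 → each gets rank 5.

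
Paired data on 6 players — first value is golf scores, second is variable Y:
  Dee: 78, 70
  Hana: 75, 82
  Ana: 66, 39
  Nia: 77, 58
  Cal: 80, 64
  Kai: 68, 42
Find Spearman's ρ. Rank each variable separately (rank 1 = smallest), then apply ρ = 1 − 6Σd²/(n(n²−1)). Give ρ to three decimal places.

Ranks of variable 1: 5, 3, 1, 4, 6, 2
Ranks of variable 2: 5, 6, 1, 3, 4, 2
d = r₁ − r₂: 0, -3, 0, 1, 2, 0
d²: 0, 9, 0, 1, 4, 0; Σd² = 14
ρ = 1 − 6·14/(6·35) = 1 − 84/210 = 0.600

0.600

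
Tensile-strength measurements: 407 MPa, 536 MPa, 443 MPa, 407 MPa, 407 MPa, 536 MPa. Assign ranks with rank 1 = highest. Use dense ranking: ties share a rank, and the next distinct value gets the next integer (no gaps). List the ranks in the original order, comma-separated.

Sorted (descending): 536, 536, 443, 407, 407, 407
The 2 values of 536 share dense rank 1.
The 3 values of 407 share dense rank 3.
Remaining distinct values take the next consecutive integers.

3, 1, 2, 3, 3, 1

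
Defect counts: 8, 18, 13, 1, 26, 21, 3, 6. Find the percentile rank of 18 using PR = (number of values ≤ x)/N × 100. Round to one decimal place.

N = 8.
Strictly below 18: 5. Equal to 18: 1.
PR = 6/8 × 100 = 75.0

75.0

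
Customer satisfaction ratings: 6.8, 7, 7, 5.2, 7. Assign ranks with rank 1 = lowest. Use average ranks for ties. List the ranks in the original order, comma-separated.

Sorted (ascending): 5.2, 6.8, 7, 7, 7
The 3 values of 7 occupy positions 3–5 → average rank 4.

2, 4, 4, 1, 4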